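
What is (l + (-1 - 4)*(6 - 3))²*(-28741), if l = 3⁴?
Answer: -125195796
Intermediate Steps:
l = 81
(l + (-1 - 4)*(6 - 3))²*(-28741) = (81 + (-1 - 4)*(6 - 3))²*(-28741) = (81 - 5*3)²*(-28741) = (81 - 15)²*(-28741) = 66²*(-28741) = 4356*(-28741) = -125195796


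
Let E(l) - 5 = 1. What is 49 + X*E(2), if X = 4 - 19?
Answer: -41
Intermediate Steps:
X = -15
E(l) = 6 (E(l) = 5 + 1 = 6)
49 + X*E(2) = 49 - 15*6 = 49 - 90 = -41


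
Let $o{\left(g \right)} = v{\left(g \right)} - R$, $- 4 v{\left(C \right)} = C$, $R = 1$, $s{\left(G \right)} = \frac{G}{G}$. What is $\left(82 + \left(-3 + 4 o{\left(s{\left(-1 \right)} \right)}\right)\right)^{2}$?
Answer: $5476$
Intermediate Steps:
$s{\left(G \right)} = 1$
$v{\left(C \right)} = - \frac{C}{4}$
$o{\left(g \right)} = -1 - \frac{g}{4}$ ($o{\left(g \right)} = - \frac{g}{4} - 1 = -1 - \frac{g}{4}$)
$\left(82 + \left(-3 + 4 o{\left(s{\left(-1 \right)} \right)}\right)\right)^{2} = \left(82 + \left(-3 + 4 \left(-1 - \frac{1}{4}\right)\right)\right)^{2} = \left(82 + \left(-3 + 4 \left(- \frac{5}{4}\right)\right)\right)^{2} = \left(82 - 8\right)^{2} = 74^{2} = 5476$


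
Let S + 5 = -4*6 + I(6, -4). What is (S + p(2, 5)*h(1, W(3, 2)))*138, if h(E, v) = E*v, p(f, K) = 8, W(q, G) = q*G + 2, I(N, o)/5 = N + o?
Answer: 6210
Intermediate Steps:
I(N, o) = 5*N + 5*o (I(N, o) = 5*(N + o) = 5*N + 5*o)
W(q, G) = 2 + G*q (W(q, G) = G*q + 2 = 2 + G*q)
S = -19 (S = -5 + (-4*6 + (5*6 + 5*(-4))) = -5 + (-24 + (30 - 20)) = -5 + (-24 + 10) = -5 - 14 = -19)
(S + p(2, 5)*h(1, W(3, 2)))*138 = (-19 + 8*(1*(2 + 2*3)))*138 = (-19 + 8*(1*(2 + 6)))*138 = (-19 + 8*(1*8))*138 = (-19 + 8*8)*138 = (-19 + 64)*138 = 45*138 = 6210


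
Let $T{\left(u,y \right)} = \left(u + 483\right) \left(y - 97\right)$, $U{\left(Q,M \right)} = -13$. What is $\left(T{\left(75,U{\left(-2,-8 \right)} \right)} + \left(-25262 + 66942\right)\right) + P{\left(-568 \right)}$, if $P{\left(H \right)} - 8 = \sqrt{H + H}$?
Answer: $-19692 + 4 i \sqrt{71} \approx -19692.0 + 33.705 i$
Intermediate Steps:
$P{\left(H \right)} = 8 + \sqrt{2} \sqrt{H}$ ($P{\left(H \right)} = 8 + \sqrt{H + H} = 8 + \sqrt{2 H} = 8 + \sqrt{2} \sqrt{H}$)
$T{\left(u,y \right)} = \left(-97 + y\right) \left(483 + u\right)$ ($T{\left(u,y \right)} = \left(483 + u\right) \left(-97 + y\right) = \left(-97 + y\right) \left(483 + u\right)$)
$\left(T{\left(75,U{\left(-2,-8 \right)} \right)} + \left(-25262 + 66942\right)\right) + P{\left(-568 \right)} = \left(\left(-46851 - 7275 + 483 \left(-13\right) + 75 \left(-13\right)\right) + \left(-25262 + 66942\right)\right) + \left(8 + \sqrt{2} \sqrt{-568}\right) = \left(\left(-46851 - 7275 - 6279 - 975\right) + 41680\right) + \left(8 + \sqrt{2} \cdot 2 i \sqrt{142}\right) = \left(-61380 + 41680\right) + \left(8 + 4 i \sqrt{71}\right) = -19700 + \left(8 + 4 i \sqrt{71}\right) = -19692 + 4 i \sqrt{71}$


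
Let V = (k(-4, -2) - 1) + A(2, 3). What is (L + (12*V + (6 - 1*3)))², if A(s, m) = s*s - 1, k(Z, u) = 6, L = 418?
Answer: 267289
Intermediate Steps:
A(s, m) = -1 + s² (A(s, m) = s² - 1 = -1 + s²)
V = 8 (V = (6 - 1) + (-1 + 2²) = 5 + (-1 + 4) = 5 + 3 = 8)
(L + (12*V + (6 - 1*3)))² = (418 + (12*8 + (6 - 1*3)))² = (418 + (96 + (6 - 3)))² = (418 + (96 + 3))² = (418 + 99)² = 517² = 267289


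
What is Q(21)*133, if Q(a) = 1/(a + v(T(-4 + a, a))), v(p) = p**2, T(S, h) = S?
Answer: 133/310 ≈ 0.42903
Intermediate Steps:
Q(a) = 1/(a + (-4 + a)**2)
Q(21)*133 = 133/(21 + (-4 + 21)**2) = 133/(21 + 17**2) = 133/(21 + 289) = 133/310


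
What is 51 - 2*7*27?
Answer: -327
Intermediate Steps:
51 - 2*7*27 = 51 - 14*27 = 51 - 378 = -327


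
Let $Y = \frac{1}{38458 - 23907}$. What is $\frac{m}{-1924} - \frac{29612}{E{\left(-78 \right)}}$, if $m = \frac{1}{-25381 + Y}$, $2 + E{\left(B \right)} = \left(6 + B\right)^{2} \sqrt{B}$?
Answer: $\frac{10528319122112263}{372367041496469714760} + \frac{38377152 i \sqrt{78}}{524040193} \approx 2.8274 \cdot 10^{-5} + 0.64678 i$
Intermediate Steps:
$Y = \frac{1}{14551} \approx 6.8724 \cdot 10^{-5}$
$E{\left(B \right)} = -2 + \sqrt{B} \left(6 + B\right)^{2}$ ($E{\left(B \right)} = -2 + \left(6 + B\right)^{2} \sqrt{B} = -2 + \sqrt{B} \left(6 + B\right)^{2}$)
$m = - \frac{14551}{369318930}$ ($m = \frac{1}{-25381 + \frac{1}{14551}} = \frac{1}{- \frac{369318930}{14551}} = - \frac{14551}{369318930} \approx -3.94 \cdot 10^{-5}$)
$\frac{m}{-1924} - \frac{29612}{E{\left(-78 \right)}} = - \frac{14551}{369318930 \left(-1924\right)} - \frac{29612}{-2 + \sqrt{-78} \left(6 - 78\right)^{2}} = \left(- \frac{14551}{369318930}\right) \left(- \frac{1}{1924}\right) - \frac{29612}{-2 + i \sqrt{78} \left(-72\right)^{2}} = \frac{14551}{710569621320} - \frac{29612}{-2 + i \sqrt{78} \cdot 5184} = \frac{14551}{710569621320} - \frac{29612}{-2 + 5184 i \sqrt{78}}$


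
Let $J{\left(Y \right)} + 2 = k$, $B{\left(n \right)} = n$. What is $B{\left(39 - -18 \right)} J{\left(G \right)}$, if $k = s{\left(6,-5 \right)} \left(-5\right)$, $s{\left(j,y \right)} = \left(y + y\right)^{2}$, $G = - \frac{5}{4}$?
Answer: $-28614$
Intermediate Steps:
$G = - \frac{5}{4}$ ($G = \left(-5\right) \frac{1}{4} = - \frac{5}{4} \approx -1.25$)
$s{\left(j,y \right)} = 4 y^{2}$ ($s{\left(j,y \right)} = \left(2 y\right)^{2} = 4 y^{2}$)
$k = -500$ ($k = 4 \left(-5\right)^{2} \left(-5\right) = 4 \cdot 25 \left(-5\right) = 100 \left(-5\right) = -500$)
$J{\left(Y \right)} = -502$ ($J{\left(Y \right)} = -2 - 500 = -502$)
$B{\left(39 - -18 \right)} J{\left(G \right)} = \left(39 - -18\right) \left(-502\right) = \left(39 + 18\right) \left(-502\right) = 57 \left(-502\right) = -28614$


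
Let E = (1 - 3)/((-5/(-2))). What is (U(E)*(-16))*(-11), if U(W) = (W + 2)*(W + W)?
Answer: -8448/25 ≈ -337.92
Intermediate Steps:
E = -⅘ (E = -2/((-5*(-½))) = -2/5/2 = -2*⅖ = -⅘ ≈ -0.80000)
U(W) = 2*W*(2 + W) (U(W) = (2 + W)*(2*W) = 2*W*(2 + W))
(U(E)*(-16))*(-11) = ((2*(-⅘)*(2 - ⅘))*(-16))*(-11) = ((2*(-⅘)*(6/5))*(-16))*(-11) = -48/25*(-16)*(-11) = (768/25)*(-11) = -8448/25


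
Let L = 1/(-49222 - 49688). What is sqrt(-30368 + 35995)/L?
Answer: -98910*sqrt(5627) ≈ -7.4196e+6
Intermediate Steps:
L = -1/98910 (L = 1/(-98910) = -1/98910 ≈ -1.0110e-5)
sqrt(-30368 + 35995)/L = sqrt(-30368 + 35995)/(-1/98910) = sqrt(5627)*(-98910) = -98910*sqrt(5627)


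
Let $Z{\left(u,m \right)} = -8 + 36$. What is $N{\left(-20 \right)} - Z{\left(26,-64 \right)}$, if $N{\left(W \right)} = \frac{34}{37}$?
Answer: $- \frac{1002}{37} \approx -27.081$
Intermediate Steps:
$Z{\left(u,m \right)} = 28$
$N{\left(W \right)} = \frac{34}{37}$ ($N{\left(W \right)} = 34 \cdot \frac{1}{37} = \frac{34}{37}$)
$N{\left(-20 \right)} - Z{\left(26,-64 \right)} = \frac{34}{37} - 28 = - \frac{1002}{37}$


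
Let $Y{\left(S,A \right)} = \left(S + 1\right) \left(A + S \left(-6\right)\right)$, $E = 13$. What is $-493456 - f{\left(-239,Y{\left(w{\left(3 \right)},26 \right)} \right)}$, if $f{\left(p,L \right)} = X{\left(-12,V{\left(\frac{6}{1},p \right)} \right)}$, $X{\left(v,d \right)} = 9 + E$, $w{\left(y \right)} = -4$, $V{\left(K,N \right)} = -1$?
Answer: $-493478$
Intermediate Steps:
$Y{\left(S,A \right)} = \left(1 + S\right) \left(A - 6 S\right)$
$X{\left(v,d \right)} = 22$ ($X{\left(v,d \right)} = 9 + 13 = 22$)
$f{\left(p,L \right)} = 22$
$-493456 - f{\left(-239,Y{\left(w{\left(3 \right)},26 \right)} \right)} = -493456 - 22 = -493478$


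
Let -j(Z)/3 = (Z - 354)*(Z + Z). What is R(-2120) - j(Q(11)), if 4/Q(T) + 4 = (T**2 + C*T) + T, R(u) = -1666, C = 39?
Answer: -521607010/310249 ≈ -1681.3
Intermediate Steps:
Q(T) = 4/(-4 + T**2 + 40*T) (Q(T) = 4/(-4 + ((T**2 + 39*T) + T)) = 4/(-4 + (T**2 + 40*T)) = 4/(-4 + T**2 + 40*T))
j(Z) = -6*Z*(-354 + Z) (j(Z) = -3*(Z - 354)*(Z + Z) = -3*(-354 + Z)*2*Z = -6*Z*(-354 + Z))
R(-2120) - j(Q(11)) = -1666 - 6*4/(-4 + 11**2 + 40*11)*(354 - 4/(-4 + 11**2 + 40*11)) = -1666 - 6*4/(-4 + 121 + 440)*(354 - 4/(-4 + 121 + 440)) = -1666 - 6*4/557*(354 - 4/557) = -1666 - 6*4*(1/557)*(354 - 4/557) = -1666 - 6*4*(354 - 1*4/557)/557 = -1666 - 6*4*(354 - 4/557)/557 = -1666 - 6*4*197174/(557*557) = -1666 - 1*4732176/310249 = -1666 - 4732176/310249 = -521607010/310249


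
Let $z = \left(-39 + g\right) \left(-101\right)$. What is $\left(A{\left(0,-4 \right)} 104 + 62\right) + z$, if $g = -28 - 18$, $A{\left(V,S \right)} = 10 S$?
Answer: $4487$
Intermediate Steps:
$g = -46$
$z = 8585$ ($z = \left(-39 - 46\right) \left(-101\right) = \left(-85\right) \left(-101\right) = 8585$)
$\left(A{\left(0,-4 \right)} 104 + 62\right) + z = \left(10 \left(-4\right) 104 + 62\right) + 8585 = \left(\left(-40\right) 104 + 62\right) + 8585 = \left(-4160 + 62\right) + 8585 = -4098 + 8585 = 4487$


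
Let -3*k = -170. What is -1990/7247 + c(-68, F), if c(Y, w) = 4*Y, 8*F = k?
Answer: -1973174/7247 ≈ -272.27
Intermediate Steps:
k = 170/3 (k = -⅓*(-170) = 170/3 ≈ 56.667)
F = 85/12 (F = (⅛)*(170/3) = 85/12 ≈ 7.0833)
-1990/7247 + c(-68, F) = -1990/7247 + 4*(-68) = -1990*1/7247 - 272 = -1990/7247 - 272 = -1973174/7247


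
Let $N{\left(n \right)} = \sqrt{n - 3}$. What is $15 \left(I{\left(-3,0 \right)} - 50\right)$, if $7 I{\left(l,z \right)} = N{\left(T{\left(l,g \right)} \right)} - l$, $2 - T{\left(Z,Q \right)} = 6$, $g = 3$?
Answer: $- \frac{5205}{7} + \frac{15 i \sqrt{7}}{7} \approx -743.57 + 5.6695 i$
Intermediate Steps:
$T{\left(Z,Q \right)} = -4$ ($T{\left(Z,Q \right)} = 2 - 6 = -4$)
$N{\left(n \right)} = \sqrt{-3 + n}$
$I{\left(l,z \right)} = - \frac{l}{7} + \frac{i \sqrt{7}}{7}$ ($I{\left(l,z \right)} = \frac{\sqrt{-3 - 4} - l}{7} = \frac{\sqrt{-7} - l}{7} = \frac{i \sqrt{7} - l}{7} = \frac{- l + i \sqrt{7}}{7} = - \frac{l}{7} + \frac{i \sqrt{7}}{7}$)
$15 \left(I{\left(-3,0 \right)} - 50\right) = 15 \left(\left(\left(- \frac{1}{7}\right) \left(-3\right) + \frac{i \sqrt{7}}{7}\right) - 50\right) = 15 \left(\left(\frac{3}{7} + \frac{i \sqrt{7}}{7}\right) - 50\right) = 15 \left(- \frac{347}{7} + \frac{i \sqrt{7}}{7}\right) = - \frac{5205}{7} + \frac{15 i \sqrt{7}}{7}$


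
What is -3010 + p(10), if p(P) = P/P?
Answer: -3009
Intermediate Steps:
p(P) = 1
-3010 + p(10) = -3010 + 1 = -3009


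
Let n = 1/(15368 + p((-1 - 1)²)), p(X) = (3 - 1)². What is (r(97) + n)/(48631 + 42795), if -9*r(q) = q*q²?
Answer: -519615161/468466824 ≈ -1.1092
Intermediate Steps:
p(X) = 4 (p(X) = 2² = 4)
r(q) = -q³/9 (r(q) = -q*q²/9 = -q³/9)
n = 1/15372 (n = 1/(15368 + 4) = 1/15372 ≈ 6.5053e-5)
(r(97) + n)/(48631 + 42795) = (-⅑*97³ + 1/15372)/(48631 + 42795) = (-⅑*912673 + 1/15372)/91426 = (-912673/9 + 1/15372)*(1/91426) = -519615161/5124*1/91426 = -519615161/468466824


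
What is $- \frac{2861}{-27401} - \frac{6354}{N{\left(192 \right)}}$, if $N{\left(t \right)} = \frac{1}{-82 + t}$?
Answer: $- \frac{19151652079}{27401} \approx -6.9894 \cdot 10^{5}$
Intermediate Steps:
$- \frac{2861}{-27401} - \frac{6354}{N{\left(192 \right)}} = - \frac{2861}{-27401} - \frac{6354}{\frac{1}{-82 + 192}} = \left(-2861\right) \left(- \frac{1}{27401}\right) - \frac{6354}{\frac{1}{110}} = \frac{2861}{27401} - 6354 \frac{1}{\frac{1}{110}} = \frac{2861}{27401} - 698940 = - \frac{19151652079}{27401}$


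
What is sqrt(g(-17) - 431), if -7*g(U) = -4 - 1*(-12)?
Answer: 55*I*sqrt(7)/7 ≈ 20.788*I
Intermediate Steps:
g(U) = -8/7 (g(U) = -(-4 - 1*(-12))/7 = -(-4 + 12)/7 = -1/7*8 = -8/7)
sqrt(g(-17) - 431) = sqrt(-8/7 - 431) = sqrt(-3025/7) = 55*I*sqrt(7)/7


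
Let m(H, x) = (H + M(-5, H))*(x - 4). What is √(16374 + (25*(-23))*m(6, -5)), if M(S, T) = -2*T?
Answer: 2*I*√3669 ≈ 121.14*I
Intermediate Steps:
m(H, x) = -H*(-4 + x) (m(H, x) = (H - 2*H)*(x - 4) = (-H)*(-4 + x) = -H*(-4 + x))
√(16374 + (25*(-23))*m(6, -5)) = √(16374 + (25*(-23))*(6*(4 - 1*(-5)))) = √(16374 - 3450*(4 + 5)) = √(16374 - 3450*9) = √(16374 - 575*54) = √(16374 - 31050) = √(-14676) = 2*I*√3669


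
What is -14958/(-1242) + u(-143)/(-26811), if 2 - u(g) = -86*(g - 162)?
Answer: 8029891/616653 ≈ 13.022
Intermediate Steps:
u(g) = -13930 + 86*g (u(g) = 2 - (-86)*(g - 162) = 2 - (-86)*(-162 + g) = 2 - (13932 - 86*g) = 2 + (-13932 + 86*g) = -13930 + 86*g)
-14958/(-1242) + u(-143)/(-26811) = -14958/(-1242) + (-13930 + 86*(-143))/(-26811) = -14958*(-1/1242) + (-13930 - 12298)*(-1/26811) = 277/23 - 26228*(-1/26811) = 277/23 + 26228/26811 = 8029891/616653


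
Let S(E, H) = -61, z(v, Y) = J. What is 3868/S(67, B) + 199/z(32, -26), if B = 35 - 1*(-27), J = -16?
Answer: -74027/976 ≈ -75.847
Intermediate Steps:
B = 62 (B = 35 + 27 = 62)
z(v, Y) = -16
3868/S(67, B) + 199/z(32, -26) = 3868/(-61) + 199/(-16) = 3868*(-1/61) + 199*(-1/16) = -3868/61 - 199/16 = -74027/976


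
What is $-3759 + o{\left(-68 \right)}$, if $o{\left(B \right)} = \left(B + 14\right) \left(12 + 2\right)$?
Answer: $-4515$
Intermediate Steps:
$o{\left(B \right)} = 196 + 14 B$ ($o{\left(B \right)} = \left(14 + B\right) 14 = 196 + 14 B$)
$-3759 + o{\left(-68 \right)} = -3759 + \left(196 + 14 \left(-68\right)\right) = -3759 + \left(196 - 952\right) = -3759 - 756 = -4515$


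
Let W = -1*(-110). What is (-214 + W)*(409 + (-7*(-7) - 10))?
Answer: -46592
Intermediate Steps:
W = 110
(-214 + W)*(409 + (-7*(-7) - 10)) = (-214 + 110)*(409 + (-7*(-7) - 10)) = -104*(409 + (49 - 10)) = -104*(409 + 39) = -104*448 = -46592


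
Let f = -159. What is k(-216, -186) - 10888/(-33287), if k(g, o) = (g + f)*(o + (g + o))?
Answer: 7339794388/33287 ≈ 2.2050e+5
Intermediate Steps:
k(g, o) = (-159 + g)*(g + 2*o) (k(g, o) = (g - 159)*(o + (g + o)) = (-159 + g)*(g + 2*o))
k(-216, -186) - 10888/(-33287) = ((-216)² - 318*(-186) - 159*(-216) + 2*(-216)*(-186)) - 10888/(-33287) = (46656 + 59148 + 34344 + 80352) - 10888*(-1/33287) = 220500 + 10888/33287 = 7339794388/33287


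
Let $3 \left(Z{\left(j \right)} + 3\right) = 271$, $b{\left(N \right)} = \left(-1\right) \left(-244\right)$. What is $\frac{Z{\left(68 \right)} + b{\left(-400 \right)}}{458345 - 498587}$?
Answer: $- \frac{497}{60363} \approx -0.0082335$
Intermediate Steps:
$b{\left(N \right)} = 244$
$Z{\left(j \right)} = \frac{262}{3}$ ($Z{\left(j \right)} = -3 + \frac{1}{3} \cdot 271 = -3 + \frac{271}{3} = \frac{262}{3}$)
$\frac{Z{\left(68 \right)} + b{\left(-400 \right)}}{458345 - 498587} = \frac{\frac{262}{3} + 244}{458345 - 498587} = \frac{994}{3 \left(-40242\right)} = \frac{994}{3} \left(- \frac{1}{40242}\right) = - \frac{497}{60363}$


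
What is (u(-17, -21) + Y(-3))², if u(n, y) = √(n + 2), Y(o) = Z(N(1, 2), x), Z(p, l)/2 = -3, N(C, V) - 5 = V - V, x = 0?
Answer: (6 - I*√15)² ≈ 21.0 - 46.476*I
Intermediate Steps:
N(C, V) = 5 (N(C, V) = 5 + (V - V) = 5 + 0 = 5)
Z(p, l) = -6 (Z(p, l) = 2*(-3) = -6)
Y(o) = -6
u(n, y) = √(2 + n)
(u(-17, -21) + Y(-3))² = (√(2 - 17) - 6)² = (√(-15) - 6)² = (I*√15 - 6)² = (-6 + I*√15)²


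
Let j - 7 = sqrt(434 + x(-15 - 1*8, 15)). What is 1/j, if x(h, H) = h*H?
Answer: -7/40 + sqrt(89)/40 ≈ 0.060850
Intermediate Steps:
x(h, H) = H*h
j = 7 + sqrt(89) (j = 7 + sqrt(434 + 15*(-15 - 1*8)) = 7 + sqrt(434 + 15*(-15 - 8)) = 7 + sqrt(434 + 15*(-23)) = 7 + sqrt(434 - 345) = 7 + sqrt(89) ≈ 16.434)
1/j = 1/(7 + sqrt(89))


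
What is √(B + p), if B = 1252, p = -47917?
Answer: 3*I*√5185 ≈ 216.02*I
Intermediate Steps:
√(B + p) = √(1252 - 47917) = √(-46665) = 3*I*√5185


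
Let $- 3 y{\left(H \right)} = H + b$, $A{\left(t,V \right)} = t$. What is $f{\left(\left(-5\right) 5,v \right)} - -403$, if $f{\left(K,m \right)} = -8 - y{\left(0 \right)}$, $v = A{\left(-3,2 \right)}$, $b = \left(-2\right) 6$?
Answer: $391$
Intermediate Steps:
$b = -12$
$y{\left(H \right)} = 4 - \frac{H}{3}$ ($y{\left(H \right)} = - \frac{H - 12}{3} = - \frac{-12 + H}{3} = 4 - \frac{H}{3}$)
$v = -3$
$f{\left(K,m \right)} = -12$ ($f{\left(K,m \right)} = -8 - \left(4 - 0\right) = -8 - \left(4 + 0\right) = -8 - 4 = -12$)
$f{\left(\left(-5\right) 5,v \right)} - -403 = -12 - -403 = -12 + 403 = 391$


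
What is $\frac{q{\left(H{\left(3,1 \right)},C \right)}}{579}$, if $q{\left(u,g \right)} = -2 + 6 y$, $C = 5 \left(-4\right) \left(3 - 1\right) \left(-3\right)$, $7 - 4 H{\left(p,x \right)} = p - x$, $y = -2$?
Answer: $- \frac{14}{579} \approx -0.02418$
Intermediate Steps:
$H{\left(p,x \right)} = \frac{7}{4} - \frac{p}{4} + \frac{x}{4}$ ($H{\left(p,x \right)} = \frac{7}{4} - \frac{p - x}{4} = \frac{7}{4} - \left(- \frac{x}{4} + \frac{p}{4}\right) = \frac{7}{4} - \frac{p}{4} + \frac{x}{4}$)
$C = 120$ ($C = - 20 \cdot 2 \left(-3\right) = \left(-20\right) \left(-6\right) = 120$)
$q{\left(u,g \right)} = -14$ ($q{\left(u,g \right)} = -2 + 6 \left(-2\right) = -2 - 12 = -14$)
$\frac{q{\left(H{\left(3,1 \right)},C \right)}}{579} = - \frac{14}{579}$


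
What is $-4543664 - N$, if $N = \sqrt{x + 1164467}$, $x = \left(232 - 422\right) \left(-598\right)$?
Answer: $-4543664 - \sqrt{1278087} \approx -4.5448 \cdot 10^{6}$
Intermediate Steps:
$x = 113620$ ($x = \left(-190\right) \left(-598\right) = 113620$)
$N = \sqrt{1278087}$ ($N = \sqrt{113620 + 1164467} = \sqrt{1278087} \approx 1130.5$)
$-4543664 - N = -4543664 - \sqrt{1278087}$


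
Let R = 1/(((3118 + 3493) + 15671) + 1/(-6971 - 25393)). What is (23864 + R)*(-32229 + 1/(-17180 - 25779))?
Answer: -23826518971306479303664/30979223300473 ≈ -7.6911e+8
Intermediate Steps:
R = 32364/721134647 (R = 1/((6611 + 15671) + 1/(-32364)) = 1/(22282 - 1/32364) = 1/(721134647/32364) = 32364/721134647 ≈ 4.4879e-5)
(23864 + R)*(-32229 + 1/(-17180 - 25779)) = (23864 + 32364/721134647)*(-32229 + 1/(-17180 - 25779)) = 17209157248372*(-32229 + 1/(-42959))/721134647 = 17209157248372*(-32229 - 1/42959)/721134647 = (17209157248372/721134647)*(-1384525612/42959) = -23826518971306479303664/30979223300473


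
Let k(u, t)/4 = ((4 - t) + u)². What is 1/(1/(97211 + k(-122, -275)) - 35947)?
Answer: -195807/7038674228 ≈ -2.7819e-5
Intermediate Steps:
k(u, t) = 4*(4 + u - t)² (k(u, t) = 4*((4 - t) + u)² = 4*(4 + u - t)²)
1/(1/(97211 + k(-122, -275)) - 35947) = 1/(1/(97211 + 4*(4 - 122 - 1*(-275))²) - 35947) = 1/(1/(97211 + 4*(4 - 122 + 275)²) - 35947) = 1/(1/(97211 + 4*157²) - 35947) = 1/(1/(97211 + 4*24649) - 35947) = 1/(1/(97211 + 98596) - 35947) = 1/(1/195807 - 35947) = 1/(-7038674228/195807) = -195807/7038674228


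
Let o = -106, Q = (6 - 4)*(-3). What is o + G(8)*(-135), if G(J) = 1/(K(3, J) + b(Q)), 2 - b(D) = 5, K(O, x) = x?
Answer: -133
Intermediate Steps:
Q = -6 (Q = 2*(-3) = -6)
b(D) = -3 (b(D) = 2 - 1*5 = 2 - 5 = -3)
G(J) = 1/(-3 + J) (G(J) = 1/(J - 3) = 1/(-3 + J))
o + G(8)*(-135) = -106 - 135/(-3 + 8) = -106 - 135/5 = -106 + (⅕)*(-135) = -106 - 27 = -133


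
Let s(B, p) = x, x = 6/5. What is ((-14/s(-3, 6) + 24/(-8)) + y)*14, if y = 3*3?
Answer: -238/3 ≈ -79.333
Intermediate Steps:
x = 6/5 (x = 6*(1/5) = 6/5 ≈ 1.2000)
s(B, p) = 6/5
y = 9
((-14/s(-3, 6) + 24/(-8)) + y)*14 = ((-14/6/5 + 24/(-8)) + 9)*14 = ((-14*5/6 + 24*(-1/8)) + 9)*14 = ((-35/3 - 3) + 9)*14 = (-44/3 + 9)*14 = -17/3*14 = -238/3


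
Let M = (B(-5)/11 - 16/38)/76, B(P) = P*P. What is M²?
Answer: 149769/252301456 ≈ 0.00059361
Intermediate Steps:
B(P) = P²
M = 387/15884 (M = ((-5)²/11 - 16/38)/76 = (25*(1/11) - 16*1/38)*(1/76) = (25/11 - 8/19)*(1/76) = (387/209)*(1/76) = 387/15884 ≈ 0.024364)
M² = (387/15884)² = 149769/252301456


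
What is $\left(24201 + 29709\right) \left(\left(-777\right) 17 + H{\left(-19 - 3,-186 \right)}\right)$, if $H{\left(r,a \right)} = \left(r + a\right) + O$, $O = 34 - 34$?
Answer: $-723310470$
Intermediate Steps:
$O = 0$ ($O = 34 - 34 = 0$)
$H{\left(r,a \right)} = a + r$ ($H{\left(r,a \right)} = \left(r + a\right) + 0 = \left(a + r\right) + 0 = a + r$)
$\left(24201 + 29709\right) \left(\left(-777\right) 17 + H{\left(-19 - 3,-186 \right)}\right) = \left(24201 + 29709\right) \left(\left(-777\right) 17 - 208\right) = 53910 \left(-13209 - 208\right) = 53910 \left(-13417\right) = -723310470$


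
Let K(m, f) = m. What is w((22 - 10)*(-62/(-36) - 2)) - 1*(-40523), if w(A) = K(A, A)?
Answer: 121559/3 ≈ 40520.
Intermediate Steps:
w(A) = A
w((22 - 10)*(-62/(-36) - 2)) - 1*(-40523) = (22 - 10)*(-62/(-36) - 2) - 1*(-40523) = 12*(-62*(-1/36) - 2) + 40523 = 12*(31/18 - 2) + 40523 = 12*(-5/18) + 40523 = -10/3 + 40523 = 121559/3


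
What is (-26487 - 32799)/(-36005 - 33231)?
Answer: 29643/34618 ≈ 0.85629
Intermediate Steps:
(-26487 - 32799)/(-36005 - 33231) = -59286/(-69236) = -59286*(-1/69236) = 29643/34618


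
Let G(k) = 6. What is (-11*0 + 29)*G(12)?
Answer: 174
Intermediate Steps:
(-11*0 + 29)*G(12) = (-11*0 + 29)*6 = (0 + 29)*6 = 29*6 = 174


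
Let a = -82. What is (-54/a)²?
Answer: 729/1681 ≈ 0.43367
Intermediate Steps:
(-54/a)² = (-54/(-82))² = (-54*(-1/82))² = (27/41)² = 729/1681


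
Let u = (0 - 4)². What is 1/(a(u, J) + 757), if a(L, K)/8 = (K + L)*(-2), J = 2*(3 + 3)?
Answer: 1/309 ≈ 0.0032362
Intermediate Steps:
J = 12 (J = 2*6 = 12)
u = 16 (u = (-4)² = 16)
a(L, K) = -16*K - 16*L (a(L, K) = 8*((K + L)*(-2)) = 8*(-2*K - 2*L) = -16*K - 16*L)
1/(a(u, J) + 757) = 1/((-16*12 - 16*16) + 757) = 1/((-192 - 256) + 757) = 1/(-448 + 757) = 1/309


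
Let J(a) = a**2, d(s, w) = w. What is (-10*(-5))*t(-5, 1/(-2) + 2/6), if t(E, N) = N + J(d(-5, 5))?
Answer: 3725/3 ≈ 1241.7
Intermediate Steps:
t(E, N) = 25 + N (t(E, N) = N + 5**2 = N + 25 = 25 + N)
(-10*(-5))*t(-5, 1/(-2) + 2/6) = (-10*(-5))*(25 + (1/(-2) + 2/6)) = 50*(25 + (1*(-1/2) + 2*(1/6))) = 50*(25 + (-1/2 + 1/3)) = 50*(25 - 1/6) = 50*(149/6) = 3725/3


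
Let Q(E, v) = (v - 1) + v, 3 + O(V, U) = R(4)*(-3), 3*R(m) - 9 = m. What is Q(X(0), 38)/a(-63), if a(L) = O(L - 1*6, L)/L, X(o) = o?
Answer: 4725/16 ≈ 295.31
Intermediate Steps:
R(m) = 3 + m/3
O(V, U) = -16 (O(V, U) = -3 + (3 + (1/3)*4)*(-3) = -3 + (3 + 4/3)*(-3) = -3 + (13/3)*(-3) = -3 - 13 = -16)
a(L) = -16/L
Q(E, v) = -1 + 2*v (Q(E, v) = (-1 + v) + v = -1 + 2*v)
Q(X(0), 38)/a(-63) = (-1 + 2*38)/((-16/(-63))) = (-1 + 76)/((-16*(-1/63))) = 75/(16/63) = 75*(63/16) = 4725/16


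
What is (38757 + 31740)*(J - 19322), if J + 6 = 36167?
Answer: 1187098983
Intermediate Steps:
J = 36161 (J = -6 + 36167 = 36161)
(38757 + 31740)*(J - 19322) = (38757 + 31740)*(36161 - 19322) = 70497*16839 = 1187098983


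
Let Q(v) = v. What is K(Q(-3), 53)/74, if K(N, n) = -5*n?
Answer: -265/74 ≈ -3.5811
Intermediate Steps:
K(Q(-3), 53)/74 = -5*53/74 = -265*1/74 = -265/74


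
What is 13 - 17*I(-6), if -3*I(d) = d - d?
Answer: 13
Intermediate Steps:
I(d) = 0 (I(d) = -(d - d)/3 = -1/3*0 = 0)
13 - 17*I(-6) = 13 - 17*0 = 13 + 0 = 13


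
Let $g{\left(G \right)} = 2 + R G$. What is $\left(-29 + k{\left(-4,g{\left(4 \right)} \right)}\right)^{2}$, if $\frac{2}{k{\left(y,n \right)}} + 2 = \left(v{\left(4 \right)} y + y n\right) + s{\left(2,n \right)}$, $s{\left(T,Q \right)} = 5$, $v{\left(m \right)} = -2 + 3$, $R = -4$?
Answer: $\frac{2537649}{3025} \approx 838.89$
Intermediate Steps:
$v{\left(m \right)} = 1$
$g{\left(G \right)} = 2 - 4 G$
$k{\left(y,n \right)} = \frac{2}{3 + y + n y}$ ($k{\left(y,n \right)} = \frac{2}{-2 + \left(\left(1 y + y n\right) + 5\right)} = \frac{2}{-2 + \left(\left(y + n y\right) + 5\right)} = \frac{2}{-2 + \left(5 + y + n y\right)} = \frac{2}{3 + y + n y}$)
$\left(-29 + k{\left(-4,g{\left(4 \right)} \right)}\right)^{2} = \left(-29 + \frac{2}{3 - 4 + \left(2 - 16\right) \left(-4\right)}\right)^{2} = \left(-29 + \frac{2}{3 - 4 - -56}\right)^{2} = \left(-29 + \frac{2}{3 - 4 + 56}\right)^{2} = \left(-29 + \frac{2}{55}\right)^{2} = \left(- \frac{1593}{55}\right)^{2} = \frac{2537649}{3025}$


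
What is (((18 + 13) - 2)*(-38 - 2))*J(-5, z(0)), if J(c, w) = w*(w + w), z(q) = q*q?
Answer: 0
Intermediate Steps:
z(q) = q**2
J(c, w) = 2*w**2 (J(c, w) = w*(2*w) = 2*w**2)
(((18 + 13) - 2)*(-38 - 2))*J(-5, z(0)) = (((18 + 13) - 2)*(-38 - 2))*(2*(0**2)**2) = ((31 - 2)*(-40))*(2*0**2) = (29*(-40))*(2*0) = -1160*0 = 0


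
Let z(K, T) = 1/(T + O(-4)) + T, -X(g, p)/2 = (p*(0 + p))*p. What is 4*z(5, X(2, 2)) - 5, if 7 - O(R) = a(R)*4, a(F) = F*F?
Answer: -5041/73 ≈ -69.055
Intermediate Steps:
a(F) = F²
O(R) = 7 - 4*R² (O(R) = 7 - R²*4 = 7 - 4*R²)
X(g, p) = -2*p³ (X(g, p) = -2*p*(0 + p)*p = -2*p*p*p = -2*p²*p = -2*p³)
z(K, T) = T + 1/(-57 + T) (z(K, T) = 1/(T + (7 - 4*(-4)²)) + T = 1/(T + (7 - 4*16)) + T = 1/(T + (7 - 64)) + T = 1/(T - 57) + T = 1/(-57 + T) + T = T + 1/(-57 + T))
4*z(5, X(2, 2)) - 5 = 4*((1 + (-2*2³)² - (-114)*2³)/(-57 - 2*2³)) - 5 = 4*((1 + (-2*8)² - (-114)*8)/(-57 - 2*8)) - 5 = 4*((1 + (-16)² - 57*(-16))/(-57 - 16)) - 5 = 4*((1 + 256 + 912)/(-73)) - 5 = 4*(-1/73*1169) - 5 = 4*(-1169/73) - 5 = -4676/73 - 5 = -5041/73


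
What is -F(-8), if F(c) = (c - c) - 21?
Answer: 21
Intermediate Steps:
F(c) = -21 (F(c) = 0 - 21 = -21)
-F(-8) = -1*(-21) = 21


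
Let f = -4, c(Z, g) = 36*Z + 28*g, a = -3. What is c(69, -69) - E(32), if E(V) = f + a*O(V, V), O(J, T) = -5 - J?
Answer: 445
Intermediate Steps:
c(Z, g) = 28*g + 36*Z
E(V) = 11 + 3*V (E(V) = -4 - 3*(-5 - V) = -4 + (15 + 3*V) = 11 + 3*V)
c(69, -69) - E(32) = (28*(-69) + 36*69) - (11 + 3*32) = (-1932 + 2484) - (11 + 96) = 552 - 1*107 = 552 - 107 = 445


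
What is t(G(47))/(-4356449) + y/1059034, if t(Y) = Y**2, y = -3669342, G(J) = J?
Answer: -7993820346332/2306813805133 ≈ -3.4653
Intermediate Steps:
t(G(47))/(-4356449) + y/1059034 = 47**2/(-4356449) - 3669342/1059034 = 2209*(-1/4356449) - 3669342*1/1059034 = -2209/4356449 - 1834671/529517 = -7993820346332/2306813805133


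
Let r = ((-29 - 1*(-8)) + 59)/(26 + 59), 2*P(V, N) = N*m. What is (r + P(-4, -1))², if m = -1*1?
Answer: 25921/28900 ≈ 0.89692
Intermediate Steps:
m = -1
P(V, N) = -N/2 (P(V, N) = (N*(-1))/2 = (-N)/2 = -N/2)
r = 38/85 (r = ((-29 + 8) + 59)/85 = (-21 + 59)*(1/85) = 38*(1/85) = 38/85 ≈ 0.44706)
(r + P(-4, -1))² = (38/85 - ½*(-1))² = (38/85 + ½)² = (161/170)² = 25921/28900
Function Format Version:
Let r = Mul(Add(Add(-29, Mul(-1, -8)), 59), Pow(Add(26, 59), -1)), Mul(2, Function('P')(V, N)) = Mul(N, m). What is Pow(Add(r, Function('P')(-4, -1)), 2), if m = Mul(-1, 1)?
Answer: Rational(25921, 28900) ≈ 0.89692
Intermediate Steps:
m = -1
Function('P')(V, N) = Mul(Rational(-1, 2), N) (Function('P')(V, N) = Mul(Rational(1, 2), Mul(N, -1)) = Mul(Rational(1, 2), Mul(-1, N)) = Mul(Rational(-1, 2), N))
r = Rational(38, 85) (r = Mul(Add(Add(-29, 8), 59), Pow(85, -1)) = Mul(Add(-21, 59), Rational(1, 85)) = Mul(38, Rational(1, 85)) = Rational(38, 85) ≈ 0.44706)
Pow(Add(r, Function('P')(-4, -1)), 2) = Pow(Add(Rational(38, 85), Mul(Rational(-1, 2), -1)), 2) = Pow(Add(Rational(38, 85), Rational(1, 2)), 2) = Pow(Rational(161, 170), 2) = Rational(25921, 28900)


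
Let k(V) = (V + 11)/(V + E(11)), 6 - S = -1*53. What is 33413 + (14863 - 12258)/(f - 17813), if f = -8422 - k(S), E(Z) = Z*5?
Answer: 9993330821/299086 ≈ 33413.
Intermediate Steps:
E(Z) = 5*Z
S = 59 (S = 6 - (-1)*53 = 6 - 1*(-53) = 6 + 53 = 59)
k(V) = (11 + V)/(55 + V) (k(V) = (V + 11)/(V + 5*11) = (11 + V)/(V + 55) = (11 + V)/(55 + V))
f = -480089/57 (f = -8422 - (11 + 59)/(55 + 59) = -8422 - 70/114 = -8422 - 1*35/57 = -8422 - 35/57 = -480089/57 ≈ -8422.6)
33413 + (14863 - 12258)/(f - 17813) = 33413 + (14863 - 12258)/(-480089/57 - 17813) = 33413 + 2605/(-1495430/57) = 33413 + 2605*(-57/1495430) = 33413 - 29697/299086 = 9993330821/299086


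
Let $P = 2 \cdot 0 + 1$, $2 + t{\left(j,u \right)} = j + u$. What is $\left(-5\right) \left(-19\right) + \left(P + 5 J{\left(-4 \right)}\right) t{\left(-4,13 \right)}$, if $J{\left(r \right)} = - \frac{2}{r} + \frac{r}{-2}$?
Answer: $\frac{379}{2} \approx 189.5$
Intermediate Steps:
$t{\left(j,u \right)} = -2 + j + u$ ($t{\left(j,u \right)} = -2 + \left(j + u\right) = -2 + j + u$)
$J{\left(r \right)} = - \frac{2}{r} - \frac{r}{2}$ ($J{\left(r \right)} = - \frac{2}{r} + r \left(- \frac{1}{2}\right) = - \frac{2}{r} - \frac{r}{2}$)
$P = 1$ ($P = 0 + 1 = 1$)
$\left(-5\right) \left(-19\right) + \left(P + 5 J{\left(-4 \right)}\right) t{\left(-4,13 \right)} = \left(-5\right) \left(-19\right) + \left(1 + 5 \left(- \frac{2}{-4} - -2\right)\right) \left(-2 - 4 + 13\right) = 95 + \left(1 + 5 \left(\left(-2\right) \left(- \frac{1}{4}\right) + 2\right)\right) 7 = 95 + \left(1 + 5 \left(\frac{1}{2} + 2\right)\right) 7 = 95 + \left(1 + 5 \cdot \frac{5}{2}\right) 7 = 95 + \left(1 + \frac{25}{2}\right) 7 = 95 + \frac{27}{2} \cdot 7 = 95 + \frac{189}{2} = \frac{379}{2}$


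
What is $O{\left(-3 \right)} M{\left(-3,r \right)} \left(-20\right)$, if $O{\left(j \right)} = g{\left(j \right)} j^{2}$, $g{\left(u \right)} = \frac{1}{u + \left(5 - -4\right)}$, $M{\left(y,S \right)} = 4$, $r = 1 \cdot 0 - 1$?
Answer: $-120$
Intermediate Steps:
$r = -1$ ($r = 0 - 1 = -1$)
$g{\left(u \right)} = \frac{1}{9 + u}$ ($g{\left(u \right)} = \frac{1}{u + \left(5 + 4\right)} = \frac{1}{u + 9} = \frac{1}{9 + u}$)
$O{\left(j \right)} = \frac{j^{2}}{9 + j}$
$O{\left(-3 \right)} M{\left(-3,r \right)} \left(-20\right) = \frac{\left(-3\right)^{2}}{9 - 3} \cdot 4 \left(-20\right) = \frac{9}{6} \cdot 4 \left(-20\right) = 9 \cdot \frac{1}{6} \cdot 4 \left(-20\right) = \frac{3}{2} \cdot 4 \left(-20\right) = 6 \left(-20\right) = -120$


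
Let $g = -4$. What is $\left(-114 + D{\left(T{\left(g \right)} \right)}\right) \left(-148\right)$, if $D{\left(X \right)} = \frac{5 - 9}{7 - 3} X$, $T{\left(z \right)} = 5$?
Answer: $17612$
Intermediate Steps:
$D{\left(X \right)} = - X$ ($D{\left(X \right)} = - \frac{4}{4} X = \left(-4\right) \frac{1}{4} X = - X$)
$\left(-114 + D{\left(T{\left(g \right)} \right)}\right) \left(-148\right) = \left(-114 - 5\right) \left(-148\right) = \left(-119\right) \left(-148\right) = 17612$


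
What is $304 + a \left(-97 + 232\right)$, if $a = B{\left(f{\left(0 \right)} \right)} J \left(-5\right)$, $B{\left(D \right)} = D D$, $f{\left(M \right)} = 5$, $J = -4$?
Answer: $67804$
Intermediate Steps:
$B{\left(D \right)} = D^{2}$
$a = 500$ ($a = 5^{2} \left(-4\right) \left(-5\right) = 25 \left(-4\right) \left(-5\right) = \left(-100\right) \left(-5\right) = 500$)
$304 + a \left(-97 + 232\right) = 304 + 500 \left(-97 + 232\right) = 304 + 500 \cdot 135 = 304 + 67500 = 67804$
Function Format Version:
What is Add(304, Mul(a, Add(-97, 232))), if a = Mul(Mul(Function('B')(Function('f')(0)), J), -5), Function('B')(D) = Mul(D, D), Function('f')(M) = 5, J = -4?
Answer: 67804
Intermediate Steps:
Function('B')(D) = Pow(D, 2)
a = 500 (a = Mul(Mul(Pow(5, 2), -4), -5) = Mul(Mul(25, -4), -5) = Mul(-100, -5) = 500)
Add(304, Mul(a, Add(-97, 232))) = Add(304, Mul(500, Add(-97, 232))) = Add(304, Mul(500, 135)) = Add(304, 67500) = 67804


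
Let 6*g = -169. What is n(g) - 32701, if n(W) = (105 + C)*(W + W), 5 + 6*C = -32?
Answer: -688835/18 ≈ -38269.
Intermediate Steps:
g = -169/6 (g = (⅙)*(-169) = -169/6 ≈ -28.167)
C = -37/6 (C = -⅚ + (⅙)*(-32) = -⅚ - 16/3 = -37/6 ≈ -6.1667)
n(W) = 593*W/3 (n(W) = (105 - 37/6)*(W + W) = 593*(2*W)/6 = 593*W/3)
n(g) - 32701 = (593/3)*(-169/6) - 32701 = -100217/18 - 32701 = -688835/18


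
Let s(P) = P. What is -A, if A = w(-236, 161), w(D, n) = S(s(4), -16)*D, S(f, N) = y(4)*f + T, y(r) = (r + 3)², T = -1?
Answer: 46020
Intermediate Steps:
y(r) = (3 + r)²
S(f, N) = -1 + 49*f (S(f, N) = (3 + 4)²*f - 1 = 7²*f - 1 = 49*f - 1 = -1 + 49*f)
w(D, n) = 195*D (w(D, n) = (-1 + 49*4)*D = (-1 + 196)*D = 195*D)
A = -46020 (A = 195*(-236) = -46020)
-A = -1*(-46020) = 46020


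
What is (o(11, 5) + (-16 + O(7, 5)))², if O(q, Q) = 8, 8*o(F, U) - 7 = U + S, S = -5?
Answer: 3249/64 ≈ 50.766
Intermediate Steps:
o(F, U) = ¼ + U/8 (o(F, U) = 7/8 + (U - 5)/8 = 7/8 + (-5 + U)/8 = 7/8 + (-5/8 + U/8) = ¼ + U/8)
(o(11, 5) + (-16 + O(7, 5)))² = ((¼ + (⅛)*5) + (-16 + 8))² = ((¼ + 5/8) - 8)² = (7/8 - 8)² = (-57/8)² = 3249/64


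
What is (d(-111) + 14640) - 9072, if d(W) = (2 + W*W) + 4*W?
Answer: 17447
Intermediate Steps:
d(W) = 2 + W² + 4*W (d(W) = (2 + W²) + 4*W = 2 + W² + 4*W)
(d(-111) + 14640) - 9072 = ((2 + (-111)² + 4*(-111)) + 14640) - 9072 = ((2 + 12321 - 444) + 14640) - 9072 = (11879 + 14640) - 9072 = 26519 - 9072 = 17447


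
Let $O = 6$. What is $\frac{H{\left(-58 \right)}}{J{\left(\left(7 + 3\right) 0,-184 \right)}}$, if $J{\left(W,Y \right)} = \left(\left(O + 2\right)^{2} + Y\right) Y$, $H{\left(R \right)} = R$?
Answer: $- \frac{29}{11040} \approx -0.0026268$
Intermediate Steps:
$J{\left(W,Y \right)} = Y \left(64 + Y\right)$ ($J{\left(W,Y \right)} = \left(\left(6 + 2\right)^{2} + Y\right) Y = \left(8^{2} + Y\right) Y = \left(64 + Y\right) Y = Y \left(64 + Y\right)$)
$\frac{H{\left(-58 \right)}}{J{\left(\left(7 + 3\right) 0,-184 \right)}} = - \frac{58}{\left(-184\right) \left(64 - 184\right)} = - \frac{58}{\left(-184\right) \left(-120\right)} = - \frac{58}{22080} = \left(-58\right) \frac{1}{22080} = - \frac{29}{11040}$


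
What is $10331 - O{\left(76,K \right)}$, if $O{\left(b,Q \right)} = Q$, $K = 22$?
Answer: $10309$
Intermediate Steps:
$10331 - O{\left(76,K \right)} = 10331 - 22 = 10309$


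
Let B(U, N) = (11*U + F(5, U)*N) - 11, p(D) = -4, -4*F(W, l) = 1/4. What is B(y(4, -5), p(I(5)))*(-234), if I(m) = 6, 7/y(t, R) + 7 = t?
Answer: 17043/2 ≈ 8521.5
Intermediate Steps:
y(t, R) = 7/(-7 + t)
F(W, l) = -1/16 (F(W, l) = -¼/4 = -¼*¼ = -1/16)
B(U, N) = -11 + 11*U - N/16 (B(U, N) = (11*U - N/16) - 11 = -11 + 11*U - N/16)
B(y(4, -5), p(I(5)))*(-234) = (-11 + 11*(7/(-7 + 4)) - 1/16*(-4))*(-234) = (-11 + 11*(7/(-3)) + ¼)*(-234) = (-11 + 11*(7*(-⅓)) + ¼)*(-234) = (-11 + 11*(-7/3) + ¼)*(-234) = (-11 - 77/3 + ¼)*(-234) = -437/12*(-234) = 17043/2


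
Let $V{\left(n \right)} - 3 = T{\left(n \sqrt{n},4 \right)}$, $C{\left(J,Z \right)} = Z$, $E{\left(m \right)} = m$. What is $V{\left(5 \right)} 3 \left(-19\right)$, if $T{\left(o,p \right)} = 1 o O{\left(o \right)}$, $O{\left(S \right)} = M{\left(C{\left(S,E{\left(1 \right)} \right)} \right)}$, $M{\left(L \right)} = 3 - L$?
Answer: $-171 - 570 \sqrt{5} \approx -1445.6$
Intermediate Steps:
$O{\left(S \right)} = 2$ ($O{\left(S \right)} = 3 - 1 = 2$)
$T{\left(o,p \right)} = 2 o$ ($T{\left(o,p \right)} = 1 o 2 = o 2 = 2 o$)
$V{\left(n \right)} = 3 + 2 n^{\frac{3}{2}}$ ($V{\left(n \right)} = 3 + 2 n \sqrt{n} = 3 + 2 n^{\frac{3}{2}}$)
$V{\left(5 \right)} 3 \left(-19\right) = \left(3 + 2 \cdot 5^{\frac{3}{2}}\right) 3 \left(-19\right) = \left(3 + 2 \cdot 5 \sqrt{5}\right) 3 \left(-19\right) = \left(3 + 10 \sqrt{5}\right) 3 \left(-19\right) = \left(9 + 30 \sqrt{5}\right) \left(-19\right) = -171 - 570 \sqrt{5}$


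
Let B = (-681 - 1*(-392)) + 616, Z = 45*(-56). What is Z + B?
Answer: -2193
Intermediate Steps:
Z = -2520
B = 327 (B = (-681 + 392) + 616 = -289 + 616 = 327)
Z + B = -2520 + 327 = -2193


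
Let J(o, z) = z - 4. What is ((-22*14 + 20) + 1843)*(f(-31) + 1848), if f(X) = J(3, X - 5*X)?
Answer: 3060240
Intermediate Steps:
J(o, z) = -4 + z
f(X) = -4 - 4*X (f(X) = -4 + (X - 5*X) = -4 - 4*X)
((-22*14 + 20) + 1843)*(f(-31) + 1848) = ((-22*14 + 20) + 1843)*((-4 - 4*(-31)) + 1848) = ((-308 + 20) + 1843)*((-4 + 124) + 1848) = (-288 + 1843)*(120 + 1848) = 1555*1968 = 3060240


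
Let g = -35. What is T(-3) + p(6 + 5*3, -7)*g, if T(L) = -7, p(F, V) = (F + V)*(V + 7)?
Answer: -7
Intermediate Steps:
p(F, V) = (7 + V)*(F + V) (p(F, V) = (F + V)*(7 + V) = (7 + V)*(F + V))
T(-3) + p(6 + 5*3, -7)*g = -7 + ((-7)² + 7*(6 + 5*3) + 7*(-7) + (6 + 5*3)*(-7))*(-35) = -7 + (49 + 7*(6 + 15) - 49 + (6 + 15)*(-7))*(-35) = -7 + (49 + 7*21 - 49 + 21*(-7))*(-35) = -7 + (49 + 147 - 49 - 147)*(-35) = -7 + 0*(-35) = -7 + 0 = -7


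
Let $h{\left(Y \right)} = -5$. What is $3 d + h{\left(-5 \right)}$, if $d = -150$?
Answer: $-455$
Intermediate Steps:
$3 d + h{\left(-5 \right)} = 3 \left(-150\right) - 5 = -450 - 5 = -455$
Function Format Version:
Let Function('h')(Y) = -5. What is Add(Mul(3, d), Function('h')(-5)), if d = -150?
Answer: -455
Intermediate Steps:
Add(Mul(3, d), Function('h')(-5)) = Add(Mul(3, -150), -5) = Add(-450, -5) = -455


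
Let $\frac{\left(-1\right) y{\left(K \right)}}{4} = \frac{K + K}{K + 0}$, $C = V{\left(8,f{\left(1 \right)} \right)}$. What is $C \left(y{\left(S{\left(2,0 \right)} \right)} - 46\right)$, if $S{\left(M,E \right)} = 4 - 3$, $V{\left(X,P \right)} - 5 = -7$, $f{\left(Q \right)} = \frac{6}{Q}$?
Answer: $108$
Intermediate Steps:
$V{\left(X,P \right)} = -2$ ($V{\left(X,P \right)} = 5 - 7 = -2$)
$C = -2$
$S{\left(M,E \right)} = 1$
$y{\left(K \right)} = -8$ ($y{\left(K \right)} = - 4 \frac{K + K}{K + 0} = - 4 \frac{2 K}{K} = \left(-4\right) 2 = -8$)
$C \left(y{\left(S{\left(2,0 \right)} \right)} - 46\right) = - 2 \left(-8 - 46\right) = \left(-2\right) \left(-54\right) = 108$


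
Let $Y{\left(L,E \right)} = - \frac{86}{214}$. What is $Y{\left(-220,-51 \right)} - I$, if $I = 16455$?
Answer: $- \frac{1760728}{107} \approx -16455.0$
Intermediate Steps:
$Y{\left(L,E \right)} = - \frac{43}{107}$ ($Y{\left(L,E \right)} = \left(-86\right) \frac{1}{214} = - \frac{43}{107}$)
$Y{\left(-220,-51 \right)} - I = - \frac{43}{107} - 16455 = - \frac{1760728}{107}$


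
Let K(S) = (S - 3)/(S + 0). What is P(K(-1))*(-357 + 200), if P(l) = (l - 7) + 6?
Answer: -471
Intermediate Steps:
K(S) = (-3 + S)/S
P(l) = -1 + l (P(l) = (-7 + l) + 6 = -1 + l)
P(K(-1))*(-357 + 200) = (-1 + (-3 - 1)/(-1))*(-357 + 200) = (-1 - 1*(-4))*(-157) = (-1 + 4)*(-157) = 3*(-157) = -471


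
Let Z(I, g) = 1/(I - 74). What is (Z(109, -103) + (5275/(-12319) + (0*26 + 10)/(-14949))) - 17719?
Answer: -114210139194659/6445485585 ≈ -17719.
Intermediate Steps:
Z(I, g) = 1/(-74 + I)
(Z(109, -103) + (5275/(-12319) + (0*26 + 10)/(-14949))) - 17719 = (1/(-74 + 109) + (5275/(-12319) + (0*26 + 10)/(-14949))) - 17719 = (1/35 + (5275*(-1/12319) + (0 + 10)*(-1/14949))) - 17719 = (1/35 + (-5275/12319 + 10*(-1/14949))) - 17719 = (1/35 + (-5275/12319 - 10/14949)) - 17719 = (1/35 - 78979165/184156731) - 17719 = -2580114044/6445485585 - 17719 = -114210139194659/6445485585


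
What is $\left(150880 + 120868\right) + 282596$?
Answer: $554344$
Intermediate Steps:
$\left(150880 + 120868\right) + 282596 = 271748 + 282596 = 554344$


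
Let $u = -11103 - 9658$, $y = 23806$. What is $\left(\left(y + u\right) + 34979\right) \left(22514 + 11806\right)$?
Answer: $1304983680$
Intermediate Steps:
$u = -20761$ ($u = -11103 - 9658 = -20761$)
$\left(\left(y + u\right) + 34979\right) \left(22514 + 11806\right) = \left(\left(23806 - 20761\right) + 34979\right) \left(22514 + 11806\right) = \left(3045 + 34979\right) 34320 = 38024 \cdot 34320 = 1304983680$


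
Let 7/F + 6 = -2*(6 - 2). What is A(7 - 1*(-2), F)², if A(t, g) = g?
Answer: ¼ ≈ 0.25000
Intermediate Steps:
F = -½ (F = 7/(-6 - 2*(6 - 2)) = 7/(-6 - 2*4) = 7/(-6 - 8) = 7/(-14) = 7*(-1/14) = -½ ≈ -0.50000)
A(7 - 1*(-2), F)² = (-½)² = ¼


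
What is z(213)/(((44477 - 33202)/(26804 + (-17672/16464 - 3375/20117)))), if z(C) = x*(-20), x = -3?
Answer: 2219310567482/15559795405 ≈ 142.63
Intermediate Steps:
z(C) = 60 (z(C) = -3*(-20) = 60)
z(213)/(((44477 - 33202)/(26804 + (-17672/16464 - 3375/20117)))) = 60/(((44477 - 33202)/(26804 + (-17672/16464 - 3375/20117)))) = 60/((11275/(26804 + (-17672*1/16464 - 3375*1/20117)))) = 60/((11275/(26804 + (-2209/2058 - 3375/20117)))) = 60/((11275/(26804 - 51384203/41400786))) = 60/((11275/(1109655283741/41400786))) = 60/((11275*(41400786/1109655283741))) = 60/(466793862150/1109655283741) = 60*(1109655283741/466793862150) = 2219310567482/15559795405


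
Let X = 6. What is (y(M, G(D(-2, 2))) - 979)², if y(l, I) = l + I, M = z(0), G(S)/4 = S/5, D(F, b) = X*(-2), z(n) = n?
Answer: 24433249/25 ≈ 9.7733e+5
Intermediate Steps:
D(F, b) = -12 (D(F, b) = 6*(-2) = -12)
G(S) = 4*S/5 (G(S) = 4*(S/5) = 4*S/5)
M = 0
y(l, I) = I + l
(y(M, G(D(-2, 2))) - 979)² = (((⅘)*(-12) + 0) - 979)² = ((-48/5 + 0) - 979)² = (-48/5 - 979)² = (-4943/5)² = 24433249/25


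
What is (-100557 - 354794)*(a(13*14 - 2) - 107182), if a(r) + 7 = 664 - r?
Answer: 48588228455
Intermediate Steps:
a(r) = 657 - r (a(r) = -7 + (664 - r) = 657 - r)
(-100557 - 354794)*(a(13*14 - 2) - 107182) = (-100557 - 354794)*((657 - (13*14 - 2)) - 107182) = -455351*((657 - (182 - 2)) - 107182) = -455351*((657 - 1*180) - 107182) = -455351*((657 - 180) - 107182) = -455351*(477 - 107182) = -455351*(-106705) = 48588228455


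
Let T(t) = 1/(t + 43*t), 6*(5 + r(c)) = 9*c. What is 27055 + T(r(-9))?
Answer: 22022769/814 ≈ 27055.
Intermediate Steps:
r(c) = -5 + 3*c/2 (r(c) = -5 + (9*c)/6 = -5 + 3*c/2)
T(t) = 1/(44*t)
27055 + T(r(-9)) = 27055 + 1/(44*(-5 + (3/2)*(-9))) = 27055 + 1/(44*(-5 - 27/2)) = 27055 + 1/(44*(-37/2)) = 27055 + (1/44)*(-2/37) = 27055 - 1/814 = 22022769/814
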